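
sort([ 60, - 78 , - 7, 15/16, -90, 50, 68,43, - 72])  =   [ - 90, - 78, - 72,  -  7,15/16,43,50,60, 68]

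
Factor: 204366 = 2^1*3^1 * 34061^1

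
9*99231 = 893079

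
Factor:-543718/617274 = -3^(-3 ) * 23^ (-1 )*547^1 = -  547/621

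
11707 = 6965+4742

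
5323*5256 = 27977688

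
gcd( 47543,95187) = 1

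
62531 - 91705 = -29174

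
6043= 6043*1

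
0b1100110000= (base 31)QA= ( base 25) 17g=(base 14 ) 424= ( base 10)816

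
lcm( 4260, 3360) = 238560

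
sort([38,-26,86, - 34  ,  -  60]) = [-60 , -34,  -  26,38,86 ]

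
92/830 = 46/415= 0.11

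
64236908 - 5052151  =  59184757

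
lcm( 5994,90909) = 545454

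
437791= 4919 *89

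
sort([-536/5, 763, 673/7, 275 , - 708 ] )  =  [  -  708, - 536/5, 673/7,275, 763] 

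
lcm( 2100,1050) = 2100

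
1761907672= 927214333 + 834693339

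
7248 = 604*12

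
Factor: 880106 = 2^1  *  41^1*10733^1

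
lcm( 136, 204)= 408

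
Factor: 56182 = 2^1*7^1*4013^1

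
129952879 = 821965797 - 692012918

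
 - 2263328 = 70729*(-32) 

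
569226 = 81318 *7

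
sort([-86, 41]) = [ - 86,41 ] 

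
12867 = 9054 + 3813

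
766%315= 136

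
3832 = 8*479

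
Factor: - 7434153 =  - 3^3*275339^1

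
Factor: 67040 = 2^5*5^1*419^1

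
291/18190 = 291/18190=   0.02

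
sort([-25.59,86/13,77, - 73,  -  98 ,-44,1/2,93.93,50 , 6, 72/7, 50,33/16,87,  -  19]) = [-98 ,- 73, - 44, - 25.59, - 19 , 1/2,33/16, 6,86/13, 72/7, 50,50,77 , 87,93.93 ] 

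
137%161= 137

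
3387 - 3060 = 327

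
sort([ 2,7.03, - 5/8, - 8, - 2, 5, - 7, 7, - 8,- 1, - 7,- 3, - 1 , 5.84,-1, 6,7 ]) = [  -  8, - 8 , - 7 , - 7,-3, - 2,- 1, - 1, - 1, - 5/8, 2, 5, 5.84, 6,  7,  7,7.03]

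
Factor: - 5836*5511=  - 2^2*3^1* 11^1*167^1*1459^1= - 32162196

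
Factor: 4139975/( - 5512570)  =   - 2^ (-1)*5^1 * 41^1*61^( - 1 )*577^1 * 1291^(-1) = -118285/157502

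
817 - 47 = 770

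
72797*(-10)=  -  727970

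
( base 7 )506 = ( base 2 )11111011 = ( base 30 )8B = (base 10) 251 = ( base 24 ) AB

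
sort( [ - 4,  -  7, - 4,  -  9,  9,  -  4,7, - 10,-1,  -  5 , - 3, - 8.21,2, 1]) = [ - 10 , - 9, - 8.21, -7, - 5,-4, - 4, -4, - 3,-1 , 1, 2,7,9]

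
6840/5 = 1368 = 1368.00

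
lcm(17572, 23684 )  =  544732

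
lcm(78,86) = 3354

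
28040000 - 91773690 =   -  63733690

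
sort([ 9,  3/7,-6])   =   [  -  6,3/7,9 ] 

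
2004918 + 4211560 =6216478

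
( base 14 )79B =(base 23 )2je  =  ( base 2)10111100101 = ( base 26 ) 261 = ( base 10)1509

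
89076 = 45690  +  43386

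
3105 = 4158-1053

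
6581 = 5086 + 1495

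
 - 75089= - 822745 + 747656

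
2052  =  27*76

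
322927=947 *341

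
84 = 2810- 2726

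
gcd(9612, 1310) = 2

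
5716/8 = 714 + 1/2= 714.50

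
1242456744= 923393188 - -319063556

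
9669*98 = 947562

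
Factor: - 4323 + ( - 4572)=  - 3^1 *5^1 * 593^1  =  -  8895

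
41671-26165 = 15506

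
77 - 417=-340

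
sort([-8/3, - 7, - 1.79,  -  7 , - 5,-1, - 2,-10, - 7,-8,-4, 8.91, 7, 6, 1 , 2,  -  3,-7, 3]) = [-10, - 8,-7, - 7 , - 7,-7, - 5,-4,  -  3, - 8/3, - 2, - 1.79,  -  1 , 1, 2,3, 6, 7,8.91]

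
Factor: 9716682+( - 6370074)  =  2^4*3^1*113^1*617^1 = 3346608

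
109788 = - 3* ( - 36596 ) 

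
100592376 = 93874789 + 6717587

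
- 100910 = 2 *( - 50455 )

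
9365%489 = 74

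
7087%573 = 211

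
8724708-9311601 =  - 586893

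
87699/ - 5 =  - 17540 + 1/5 = - 17539.80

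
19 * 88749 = 1686231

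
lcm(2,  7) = 14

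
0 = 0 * 9454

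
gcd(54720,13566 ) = 114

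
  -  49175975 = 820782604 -869958579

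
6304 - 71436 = - 65132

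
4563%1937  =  689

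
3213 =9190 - 5977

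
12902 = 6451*2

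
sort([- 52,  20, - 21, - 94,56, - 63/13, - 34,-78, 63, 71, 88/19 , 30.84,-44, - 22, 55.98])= [ - 94,-78, - 52,-44, - 34, - 22,-21, - 63/13, 88/19,20, 30.84, 55.98,56,  63, 71]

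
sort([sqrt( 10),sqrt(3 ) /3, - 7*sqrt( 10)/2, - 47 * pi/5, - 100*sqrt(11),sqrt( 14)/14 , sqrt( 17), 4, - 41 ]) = [  -  100*sqrt(11), - 41 , - 47 * pi/5, - 7*sqrt( 10 )/2,sqrt( 14 )/14, sqrt( 3 ) /3, sqrt(10),4, sqrt(17 )]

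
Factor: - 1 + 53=52 =2^2*13^1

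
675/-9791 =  - 675/9791 = - 0.07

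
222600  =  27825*8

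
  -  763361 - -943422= 180061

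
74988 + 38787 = 113775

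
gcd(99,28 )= 1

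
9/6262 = 9/6262 = 0.00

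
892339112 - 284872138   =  607466974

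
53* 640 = 33920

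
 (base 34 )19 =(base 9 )47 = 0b101011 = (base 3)1121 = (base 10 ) 43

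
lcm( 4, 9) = 36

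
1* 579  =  579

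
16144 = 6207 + 9937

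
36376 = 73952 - 37576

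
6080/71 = 6080/71=85.63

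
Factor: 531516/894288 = 44293/74524 = 2^( - 2 )*31^( - 1 )*601^( - 1)*44293^1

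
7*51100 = 357700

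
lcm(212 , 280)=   14840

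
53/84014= 53/84014  =  0.00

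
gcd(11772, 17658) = 5886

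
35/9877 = 5/1411 = 0.00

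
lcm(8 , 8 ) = 8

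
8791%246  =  181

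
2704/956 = 676/239 = 2.83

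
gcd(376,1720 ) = 8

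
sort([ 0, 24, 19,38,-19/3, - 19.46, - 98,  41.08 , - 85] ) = [-98, - 85, - 19.46,-19/3, 0, 19, 24 , 38,41.08]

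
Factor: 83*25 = 2075 = 5^2*83^1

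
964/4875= 964/4875=0.20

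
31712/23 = 1378 + 18/23 = 1378.78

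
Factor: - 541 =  - 541^1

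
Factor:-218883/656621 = -3^1*7^1*19^( - 1) * 1489^1*4937^(-1 )  =  - 31269/93803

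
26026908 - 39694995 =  - 13668087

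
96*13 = 1248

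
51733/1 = 51733 = 51733.00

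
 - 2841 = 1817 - 4658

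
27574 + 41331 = 68905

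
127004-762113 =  - 635109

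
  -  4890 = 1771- 6661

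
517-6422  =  -5905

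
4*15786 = 63144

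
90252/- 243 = - 10028/27 = -371.41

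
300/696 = 25/58 = 0.43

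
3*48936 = 146808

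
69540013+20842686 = 90382699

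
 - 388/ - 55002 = 194/27501 = 0.01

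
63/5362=9/766 = 0.01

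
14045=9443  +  4602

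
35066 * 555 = 19461630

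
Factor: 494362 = 2^1*11^1*23^1*977^1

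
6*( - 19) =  - 114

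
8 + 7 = 15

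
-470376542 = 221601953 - 691978495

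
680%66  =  20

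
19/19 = 1 = 1.00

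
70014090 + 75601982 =145616072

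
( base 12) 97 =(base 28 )43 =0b1110011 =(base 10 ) 115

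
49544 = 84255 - 34711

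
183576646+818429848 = 1002006494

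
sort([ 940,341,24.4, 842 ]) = [ 24.4, 341,842,940 ] 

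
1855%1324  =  531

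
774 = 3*258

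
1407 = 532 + 875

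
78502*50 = 3925100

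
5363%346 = 173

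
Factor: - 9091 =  - 9091^1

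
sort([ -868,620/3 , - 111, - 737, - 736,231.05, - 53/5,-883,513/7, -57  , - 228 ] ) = [ - 883, - 868, - 737,  -  736 , - 228, - 111,-57, - 53/5,513/7,620/3,  231.05]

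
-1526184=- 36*42394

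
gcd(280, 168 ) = 56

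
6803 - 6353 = 450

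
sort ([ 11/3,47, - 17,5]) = [ - 17, 11/3,5, 47]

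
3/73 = 3/73 = 0.04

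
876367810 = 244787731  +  631580079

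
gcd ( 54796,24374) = 14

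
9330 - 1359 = 7971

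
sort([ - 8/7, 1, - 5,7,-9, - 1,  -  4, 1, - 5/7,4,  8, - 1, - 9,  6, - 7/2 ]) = [ - 9, - 9, - 5, - 4, - 7/2,-8/7,  -  1, - 1, - 5/7,1,1, 4, 6,7, 8]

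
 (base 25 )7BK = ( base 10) 4670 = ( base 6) 33342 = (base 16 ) 123e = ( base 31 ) 4QK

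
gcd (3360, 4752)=48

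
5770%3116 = 2654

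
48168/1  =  48168 = 48168.00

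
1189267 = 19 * 62593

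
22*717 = 15774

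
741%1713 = 741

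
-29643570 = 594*( - 49905 )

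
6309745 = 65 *97073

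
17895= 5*3579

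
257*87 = 22359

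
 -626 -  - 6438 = 5812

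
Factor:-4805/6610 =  - 961/1322 = -2^(  -  1 )*31^2*661^(-1 )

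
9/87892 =9/87892 = 0.00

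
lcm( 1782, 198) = 1782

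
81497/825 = 81497/825 = 98.78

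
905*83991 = 76011855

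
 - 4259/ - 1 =4259+ 0/1 =4259.00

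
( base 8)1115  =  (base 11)496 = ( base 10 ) 589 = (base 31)j0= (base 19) 1c0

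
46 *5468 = 251528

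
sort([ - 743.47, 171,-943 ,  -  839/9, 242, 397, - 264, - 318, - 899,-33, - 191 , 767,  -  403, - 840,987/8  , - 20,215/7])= [-943, - 899, - 840,-743.47, -403, - 318,  -  264 ,-191 ,-839/9, - 33, - 20, 215/7 , 987/8, 171, 242, 397,767]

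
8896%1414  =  412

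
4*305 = 1220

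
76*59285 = 4505660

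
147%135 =12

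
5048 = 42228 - 37180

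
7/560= 1/80 = 0.01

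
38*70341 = 2672958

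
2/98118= 1/49059  =  0.00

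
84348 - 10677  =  73671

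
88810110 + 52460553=141270663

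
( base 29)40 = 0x74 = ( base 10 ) 116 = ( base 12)98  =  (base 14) 84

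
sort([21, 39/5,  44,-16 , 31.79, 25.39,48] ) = [ -16,  39/5, 21, 25.39,31.79, 44, 48] 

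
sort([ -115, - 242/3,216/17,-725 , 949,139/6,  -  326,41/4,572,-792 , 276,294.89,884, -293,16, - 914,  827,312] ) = [ - 914,-792,-725, - 326, - 293,-115 , - 242/3,  41/4,216/17,16,139/6,276, 294.89,312,572,  827,884,949]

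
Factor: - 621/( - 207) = 3^1= 3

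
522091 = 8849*59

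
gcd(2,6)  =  2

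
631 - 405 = 226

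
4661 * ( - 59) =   -  274999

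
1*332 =332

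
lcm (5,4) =20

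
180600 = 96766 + 83834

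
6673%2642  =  1389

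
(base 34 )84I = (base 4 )2102322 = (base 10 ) 9402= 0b10010010111010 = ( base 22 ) J98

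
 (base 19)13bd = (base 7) 32542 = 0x1FE4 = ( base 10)8164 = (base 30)924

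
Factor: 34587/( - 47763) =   -  21/29= - 3^1*7^1*29^( - 1 )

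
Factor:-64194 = -2^1*3^1*13^1*823^1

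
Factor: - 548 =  - 2^2*137^1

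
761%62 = 17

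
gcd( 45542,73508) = 2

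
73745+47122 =120867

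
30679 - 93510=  - 62831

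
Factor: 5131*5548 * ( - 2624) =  - 74696851712 = - 2^8*7^1*19^1 * 41^1*73^1*733^1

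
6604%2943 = 718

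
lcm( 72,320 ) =2880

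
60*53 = 3180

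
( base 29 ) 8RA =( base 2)1110101100001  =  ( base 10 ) 7521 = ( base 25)c0l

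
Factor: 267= 3^1*89^1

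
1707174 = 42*40647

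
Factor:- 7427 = - 7^1*1061^1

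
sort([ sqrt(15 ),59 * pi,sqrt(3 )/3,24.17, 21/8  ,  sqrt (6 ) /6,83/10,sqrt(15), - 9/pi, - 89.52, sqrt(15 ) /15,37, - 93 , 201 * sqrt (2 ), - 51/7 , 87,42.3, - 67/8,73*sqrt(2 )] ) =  [ - 93, - 89.52, - 67/8, - 51/7, - 9/pi,  sqrt( 15 )/15, sqrt(6)/6 , sqrt(3)/3 , 21/8,  sqrt( 15), sqrt( 15), 83/10, 24.17, 37,42.3,  87, 73*sqrt(2), 59 * pi,201 * sqrt( 2 )]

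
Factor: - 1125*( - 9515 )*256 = 2740320000= 2^8*3^2*5^4*11^1*173^1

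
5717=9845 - 4128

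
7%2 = 1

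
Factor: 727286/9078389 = 2^1*7^1  *  59^(-1 )*51949^1*153871^( - 1)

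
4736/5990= 2368/2995 = 0.79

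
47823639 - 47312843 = 510796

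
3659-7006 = -3347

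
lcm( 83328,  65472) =916608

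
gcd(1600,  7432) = 8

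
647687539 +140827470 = 788515009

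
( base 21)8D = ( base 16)b5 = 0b10110101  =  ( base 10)181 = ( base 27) 6j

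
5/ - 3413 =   -  5/3413 = - 0.00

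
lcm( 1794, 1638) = 37674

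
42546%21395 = 21151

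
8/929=8/929 = 0.01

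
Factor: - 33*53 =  - 1749= - 3^1*11^1*53^1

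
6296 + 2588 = 8884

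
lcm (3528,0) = 0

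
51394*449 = 23075906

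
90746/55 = 90746/55 =1649.93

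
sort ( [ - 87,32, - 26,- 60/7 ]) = [-87, - 26, - 60/7,32 ]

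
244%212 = 32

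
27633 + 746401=774034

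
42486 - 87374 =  - 44888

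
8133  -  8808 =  - 675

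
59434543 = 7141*8323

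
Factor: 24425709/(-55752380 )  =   - 2^ (  -  2 )*3^1*5^ ( - 1)*7^1 * 11^1*41^1*2579^1 *2787619^ (-1 )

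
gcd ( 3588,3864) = 276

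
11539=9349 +2190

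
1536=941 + 595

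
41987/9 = 4665+ 2/9 = 4665.22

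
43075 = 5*8615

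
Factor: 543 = 3^1*181^1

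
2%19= 2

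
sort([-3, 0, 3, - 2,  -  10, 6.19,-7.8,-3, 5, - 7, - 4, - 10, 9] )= [ - 10,-10,-7.8,-7,-4, - 3, - 3 ,-2,0 , 3, 5, 6.19,  9] 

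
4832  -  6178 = -1346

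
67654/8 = 33827/4 = 8456.75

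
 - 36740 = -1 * 36740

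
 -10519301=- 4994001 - 5525300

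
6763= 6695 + 68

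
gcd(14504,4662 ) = 518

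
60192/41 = 60192/41 = 1468.10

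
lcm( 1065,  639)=3195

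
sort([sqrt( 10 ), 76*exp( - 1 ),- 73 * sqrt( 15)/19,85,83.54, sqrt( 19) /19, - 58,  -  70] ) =[ - 70 , - 58,-73 * sqrt( 15) /19, sqrt( 19 )/19, sqrt(  10 ), 76*exp ( - 1), 83.54, 85 ]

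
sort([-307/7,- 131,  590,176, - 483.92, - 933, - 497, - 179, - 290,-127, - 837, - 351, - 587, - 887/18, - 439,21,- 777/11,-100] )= [ - 933,  -  837, - 587, - 497,  -  483.92, - 439, - 351,-290,-179, - 131,  -  127,- 100, - 777/11,-887/18, - 307/7, 21 , 176, 590]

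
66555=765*87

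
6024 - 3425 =2599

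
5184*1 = 5184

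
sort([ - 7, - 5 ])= [ - 7, - 5]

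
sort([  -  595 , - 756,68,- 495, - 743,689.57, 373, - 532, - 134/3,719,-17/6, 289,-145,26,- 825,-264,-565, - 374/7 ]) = [ - 825 ,-756,- 743, - 595,-565, - 532, - 495,-264, - 145,-374/7, - 134/3, - 17/6, 26,68  ,  289, 373,689.57,719]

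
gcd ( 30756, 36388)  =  44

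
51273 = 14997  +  36276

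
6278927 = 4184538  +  2094389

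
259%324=259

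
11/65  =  11/65= 0.17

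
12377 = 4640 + 7737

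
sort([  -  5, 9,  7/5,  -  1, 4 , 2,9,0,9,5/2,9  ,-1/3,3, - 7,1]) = [-7, - 5,-1, - 1/3, 0, 1,7/5,2,5/2,3,4,9, 9,9  ,  9 ]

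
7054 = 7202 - 148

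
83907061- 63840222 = 20066839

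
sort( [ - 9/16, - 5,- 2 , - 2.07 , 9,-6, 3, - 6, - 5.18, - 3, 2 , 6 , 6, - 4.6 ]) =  [ - 6 , - 6,-5.18, - 5, - 4.6, - 3, - 2.07, - 2, - 9/16,2, 3, 6,6,9]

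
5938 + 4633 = 10571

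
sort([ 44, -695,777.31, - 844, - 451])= [-844,-695,- 451,  44, 777.31]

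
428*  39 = 16692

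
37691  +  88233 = 125924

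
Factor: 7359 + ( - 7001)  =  2^1* 179^1 =358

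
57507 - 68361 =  - 10854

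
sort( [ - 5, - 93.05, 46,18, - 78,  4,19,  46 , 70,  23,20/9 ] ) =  [ - 93.05, - 78, - 5, 20/9, 4, 18,19, 23,  46,46, 70] 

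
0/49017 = 0 = 0.00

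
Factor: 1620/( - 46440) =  - 2^ (-1)*3^1*43^( - 1 ) = - 3/86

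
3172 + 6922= 10094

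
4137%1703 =731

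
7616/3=2538 + 2/3= 2538.67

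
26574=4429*6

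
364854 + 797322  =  1162176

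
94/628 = 47/314 = 0.15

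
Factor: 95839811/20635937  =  7^( - 1)*71^(  -  1 )*41521^( - 1)*95839811^1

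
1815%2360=1815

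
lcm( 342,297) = 11286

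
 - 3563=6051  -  9614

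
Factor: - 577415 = - 5^1*23^1*5021^1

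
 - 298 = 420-718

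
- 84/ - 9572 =21/2393= 0.01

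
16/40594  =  8/20297 =0.00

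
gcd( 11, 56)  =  1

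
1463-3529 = -2066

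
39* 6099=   237861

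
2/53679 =2/53679 = 0.00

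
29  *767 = 22243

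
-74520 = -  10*7452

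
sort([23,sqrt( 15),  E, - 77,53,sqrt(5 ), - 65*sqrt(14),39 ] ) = [ - 65*sqrt( 14),- 77,sqrt(5 ) , E, sqrt( 15),  23 , 39,53 ]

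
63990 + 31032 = 95022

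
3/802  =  3/802 = 0.00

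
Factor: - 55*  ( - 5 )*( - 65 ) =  - 17875 = -5^3 * 11^1*13^1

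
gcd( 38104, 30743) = 433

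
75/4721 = 75/4721 = 0.02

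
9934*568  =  5642512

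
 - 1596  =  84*( - 19)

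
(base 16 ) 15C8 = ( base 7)22154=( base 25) 8n1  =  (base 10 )5576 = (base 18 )h3e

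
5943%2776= 391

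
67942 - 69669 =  - 1727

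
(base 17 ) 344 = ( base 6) 4203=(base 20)26j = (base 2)1110101011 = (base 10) 939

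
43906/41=43906/41 = 1070.88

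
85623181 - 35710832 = 49912349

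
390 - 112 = 278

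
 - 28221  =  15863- 44084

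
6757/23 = 6757/23 = 293.78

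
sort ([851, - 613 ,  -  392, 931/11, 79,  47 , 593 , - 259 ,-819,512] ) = [ - 819 , - 613, - 392, - 259, 47,79 , 931/11,  512,  593,851] 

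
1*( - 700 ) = -700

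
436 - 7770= -7334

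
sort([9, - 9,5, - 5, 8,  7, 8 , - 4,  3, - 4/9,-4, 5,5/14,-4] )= [ - 9, - 5,-4, -4, -4  , - 4/9, 5/14, 3,5, 5, 7,8,  8,9 ]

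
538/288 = 269/144 = 1.87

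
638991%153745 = 24011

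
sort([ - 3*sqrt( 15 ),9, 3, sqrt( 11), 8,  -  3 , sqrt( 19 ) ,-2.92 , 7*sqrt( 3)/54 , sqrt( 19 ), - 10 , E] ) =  [ - 3*sqrt( 15 ), - 10, -3, - 2.92,7*sqrt(3) /54, E, 3,  sqrt( 11), sqrt( 19), sqrt( 19), 8,9]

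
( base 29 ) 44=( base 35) 3F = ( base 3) 11110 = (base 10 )120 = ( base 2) 1111000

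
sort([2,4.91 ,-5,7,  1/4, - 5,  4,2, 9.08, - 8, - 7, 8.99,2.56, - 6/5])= [ - 8, - 7, - 5, -5, - 6/5,  1/4,2,2,  2.56, 4,4.91,7,  8.99,  9.08 ] 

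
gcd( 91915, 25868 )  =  1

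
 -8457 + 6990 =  - 1467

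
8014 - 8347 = -333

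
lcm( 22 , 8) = 88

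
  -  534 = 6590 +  - 7124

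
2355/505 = 471/101 =4.66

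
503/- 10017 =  -1 +9514/10017  =  - 0.05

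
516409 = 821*629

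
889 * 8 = 7112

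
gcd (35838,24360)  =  6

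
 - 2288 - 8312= - 10600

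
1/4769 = 1/4769 = 0.00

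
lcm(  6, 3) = 6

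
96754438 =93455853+3298585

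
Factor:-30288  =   -2^4*3^1* 631^1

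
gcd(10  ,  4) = 2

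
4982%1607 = 161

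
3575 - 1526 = 2049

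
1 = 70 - 69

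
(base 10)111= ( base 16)6f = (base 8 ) 157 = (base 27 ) 43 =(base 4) 1233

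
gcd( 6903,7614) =9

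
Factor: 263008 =2^5 *8219^1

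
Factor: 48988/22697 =2^2*37^1*331^1*22697^( - 1) 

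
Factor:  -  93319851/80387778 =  - 31106617/26795926 = - 2^( - 1)*17^1*1829801^1*13397963^ ( - 1) 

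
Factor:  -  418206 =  - 2^1* 3^1*47^1*1483^1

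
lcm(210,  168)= 840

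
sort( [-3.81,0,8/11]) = [-3.81,0,8/11]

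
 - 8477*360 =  - 3051720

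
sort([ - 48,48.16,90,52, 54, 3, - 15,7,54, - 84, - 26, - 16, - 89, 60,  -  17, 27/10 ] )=[ - 89, - 84,-48, - 26, - 17, -16, - 15, 27/10,3, 7 , 48.16,52,  54,54, 60, 90 ] 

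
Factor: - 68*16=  - 1088 = - 2^6*17^1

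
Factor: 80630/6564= 40315/3282 = 2^( - 1)*3^(  -  1 )*5^1 * 11^1*547^( - 1 )*733^1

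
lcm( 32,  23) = 736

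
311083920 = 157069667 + 154014253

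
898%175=23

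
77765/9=77765/9 = 8640.56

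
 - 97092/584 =-167 + 109/146=   - 166.25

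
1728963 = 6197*279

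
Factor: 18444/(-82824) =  - 2^( - 1)*7^( -1 )*17^( - 1 )*53^1 = -  53/238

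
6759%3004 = 751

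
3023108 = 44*68707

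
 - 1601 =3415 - 5016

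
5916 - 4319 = 1597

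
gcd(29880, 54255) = 15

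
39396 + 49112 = 88508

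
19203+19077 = 38280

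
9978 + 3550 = 13528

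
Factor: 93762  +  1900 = 2^1 *7^1*6833^1 = 95662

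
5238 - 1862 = 3376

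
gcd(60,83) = 1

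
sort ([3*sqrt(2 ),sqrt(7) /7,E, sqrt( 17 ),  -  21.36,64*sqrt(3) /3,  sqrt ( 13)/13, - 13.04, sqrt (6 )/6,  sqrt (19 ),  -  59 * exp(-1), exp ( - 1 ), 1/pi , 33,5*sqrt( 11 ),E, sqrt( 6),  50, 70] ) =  [ - 59*exp(-1), - 21.36,-13.04,sqrt( 13 )/13, 1/pi,exp( - 1),sqrt ( 7)/7,sqrt(6 ) /6 , sqrt (6 ) , E,  E, sqrt( 17 ), 3*sqrt( 2 ),sqrt( 19),5*sqrt(11 ),33, 64*sqrt( 3)/3,50,70]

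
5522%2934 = 2588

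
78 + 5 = 83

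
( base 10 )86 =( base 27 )35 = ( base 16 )56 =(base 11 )79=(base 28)32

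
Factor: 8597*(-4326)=  -  2^1*3^1*7^1*103^1*8597^1 = -  37190622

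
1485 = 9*165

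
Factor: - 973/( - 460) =2^( - 2 )*5^(-1)*7^1*23^( - 1 )*139^1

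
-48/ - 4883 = 48/4883= 0.01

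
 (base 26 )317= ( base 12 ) 1239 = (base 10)2061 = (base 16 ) 80D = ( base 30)28l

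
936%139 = 102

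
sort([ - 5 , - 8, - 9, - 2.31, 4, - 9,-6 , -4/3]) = [ - 9, - 9  ,-8,- 6, - 5,  -  2.31, - 4/3, 4]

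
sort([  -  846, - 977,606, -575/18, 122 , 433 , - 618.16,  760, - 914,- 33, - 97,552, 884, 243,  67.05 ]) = [  -  977,-914, - 846, - 618.16, - 97, - 33, -575/18,67.05, 122,243, 433,552,606,760,884]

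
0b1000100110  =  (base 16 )226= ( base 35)FP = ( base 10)550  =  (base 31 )HN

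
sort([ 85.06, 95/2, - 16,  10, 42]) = [ - 16, 10,42,95/2, 85.06]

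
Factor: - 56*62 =- 3472 = -2^4*7^1 * 31^1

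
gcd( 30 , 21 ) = 3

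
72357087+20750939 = 93108026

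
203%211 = 203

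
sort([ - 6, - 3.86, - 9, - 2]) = [ - 9 ,  -  6,-3.86, - 2]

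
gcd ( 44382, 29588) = 14794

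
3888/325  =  3888/325=11.96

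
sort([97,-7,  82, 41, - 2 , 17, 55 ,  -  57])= [ - 57, - 7, - 2,17, 41 , 55,82,97 ]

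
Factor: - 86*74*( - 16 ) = 2^6*37^1*43^1 = 101824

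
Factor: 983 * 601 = 601^1 * 983^1 = 590783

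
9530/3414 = 4765/1707 = 2.79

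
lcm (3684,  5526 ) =11052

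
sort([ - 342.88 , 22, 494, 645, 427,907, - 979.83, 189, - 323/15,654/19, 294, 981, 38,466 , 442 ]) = [ - 979.83, - 342.88, - 323/15,22, 654/19, 38, 189, 294, 427, 442, 466 , 494, 645,  907,981]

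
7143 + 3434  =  10577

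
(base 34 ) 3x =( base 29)4j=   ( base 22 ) 63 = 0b10000111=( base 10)135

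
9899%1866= 569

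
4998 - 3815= 1183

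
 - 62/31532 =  - 31/15766 = - 0.00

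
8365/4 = 8365/4 = 2091.25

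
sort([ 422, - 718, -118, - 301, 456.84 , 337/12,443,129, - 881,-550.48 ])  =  [ - 881,-718, - 550.48, - 301, - 118, 337/12, 129,  422,  443, 456.84] 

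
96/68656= 6/4291 = 0.00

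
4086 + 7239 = 11325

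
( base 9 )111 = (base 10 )91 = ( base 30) 31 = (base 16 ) 5B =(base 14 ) 67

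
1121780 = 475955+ 645825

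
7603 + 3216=10819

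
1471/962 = 1471/962 = 1.53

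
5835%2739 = 357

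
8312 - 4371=3941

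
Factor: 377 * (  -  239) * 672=-60549216 = -2^5 * 3^1*7^1 * 13^1 * 29^1*239^1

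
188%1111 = 188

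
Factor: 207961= 13^1*17^1*941^1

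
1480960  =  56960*26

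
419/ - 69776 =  - 1  +  69357/69776 = -  0.01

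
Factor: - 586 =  - 2^1*293^1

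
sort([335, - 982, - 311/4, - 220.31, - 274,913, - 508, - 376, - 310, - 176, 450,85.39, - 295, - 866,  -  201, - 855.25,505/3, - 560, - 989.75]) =[ - 989.75, - 982, - 866, - 855.25,-560, - 508, - 376, - 310, - 295,- 274, - 220.31 , - 201, - 176,  -  311/4,  85.39,505/3,335,450, 913 ] 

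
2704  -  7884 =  - 5180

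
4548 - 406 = 4142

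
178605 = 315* 567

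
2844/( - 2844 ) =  -1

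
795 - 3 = 792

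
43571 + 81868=125439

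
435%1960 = 435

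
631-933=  - 302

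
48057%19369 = 9319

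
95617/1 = 95617 =95617.00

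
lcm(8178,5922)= 171738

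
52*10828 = 563056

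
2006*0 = 0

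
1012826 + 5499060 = 6511886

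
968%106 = 14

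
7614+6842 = 14456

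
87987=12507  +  75480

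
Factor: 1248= 2^5*3^1*13^1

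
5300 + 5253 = 10553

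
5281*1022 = 5397182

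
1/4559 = 1/4559 = 0.00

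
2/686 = 1/343 = 0.00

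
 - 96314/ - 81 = 1189 + 5/81 = 1189.06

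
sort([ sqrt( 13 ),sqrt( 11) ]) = [ sqrt( 11),sqrt( 13 ) ]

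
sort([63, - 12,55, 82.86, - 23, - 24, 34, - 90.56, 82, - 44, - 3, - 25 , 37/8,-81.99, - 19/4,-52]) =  [ - 90.56, - 81.99, - 52,-44, - 25, - 24, - 23, - 12,  -  19/4, - 3,37/8, 34,55, 63, 82,82.86] 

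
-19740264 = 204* ( -96766)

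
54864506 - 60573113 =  - 5708607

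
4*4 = 16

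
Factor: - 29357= - 31^1*947^1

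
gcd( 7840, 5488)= 784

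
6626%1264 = 306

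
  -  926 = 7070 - 7996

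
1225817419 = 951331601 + 274485818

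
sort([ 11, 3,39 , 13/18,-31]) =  [ - 31,13/18 , 3, 11,39 ] 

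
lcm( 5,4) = 20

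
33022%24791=8231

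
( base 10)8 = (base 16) 8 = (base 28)8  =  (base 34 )8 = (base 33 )8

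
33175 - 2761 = 30414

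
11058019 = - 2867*( - 3857 ) 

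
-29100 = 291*( - 100)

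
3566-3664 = - 98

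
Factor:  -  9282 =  - 2^1 *3^1* 7^1 * 13^1*17^1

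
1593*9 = 14337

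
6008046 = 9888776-3880730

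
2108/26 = 81 + 1/13 = 81.08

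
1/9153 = 1/9153  =  0.00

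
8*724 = 5792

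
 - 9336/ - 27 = 3112/9 = 345.78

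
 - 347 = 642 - 989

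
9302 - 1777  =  7525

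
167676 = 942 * 178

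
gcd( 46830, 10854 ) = 6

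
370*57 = 21090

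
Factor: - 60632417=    - 29^1*521^1 * 4013^1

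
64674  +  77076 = 141750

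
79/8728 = 79/8728 = 0.01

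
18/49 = 18/49 = 0.37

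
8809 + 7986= 16795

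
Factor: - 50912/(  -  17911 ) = 2^5*37^1 *43^1*17911^( - 1)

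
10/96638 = 5/48319 = 0.00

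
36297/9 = 4033 = 4033.00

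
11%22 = 11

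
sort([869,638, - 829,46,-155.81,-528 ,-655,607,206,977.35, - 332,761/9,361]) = [ -829,  -  655, - 528, - 332, - 155.81,46, 761/9,206,361, 607,  638 , 869,  977.35]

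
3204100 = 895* 3580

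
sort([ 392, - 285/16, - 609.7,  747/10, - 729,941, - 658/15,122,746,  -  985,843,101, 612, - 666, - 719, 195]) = [ - 985, - 729,-719, - 666, - 609.7, - 658/15,-285/16, 747/10,101,122,195,392,612,746, 843, 941]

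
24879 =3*8293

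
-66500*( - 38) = 2527000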